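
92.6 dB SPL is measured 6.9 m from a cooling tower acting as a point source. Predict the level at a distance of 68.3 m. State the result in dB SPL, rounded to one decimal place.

Point-source attenuation: ΔL = 20·log₁₀(r₂/r₁) = 20·log₁₀(68.3/6.9) = 19.911 dB.
L₂ = 92.6 − 20·log₁₀(68.3/6.9) = 92.6 − 19.911 = 72.69 dB SPL.

72.7 dB SPL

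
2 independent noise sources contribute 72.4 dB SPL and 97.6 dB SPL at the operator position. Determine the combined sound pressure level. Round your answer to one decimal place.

Incoherent sources combine by intensity addition: L_total = 10·log₁₀(Σ 10^(L_i/10)).
Σ 10^(L/10) = 10^(72.4/10) + 10^(97.6/10) = 5.772e+09.
L_total = 10·log₁₀(5.772e+09) = 97.61 dB SPL.

97.6 dB SPL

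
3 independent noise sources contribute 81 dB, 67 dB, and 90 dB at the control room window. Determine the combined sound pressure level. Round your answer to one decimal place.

90.5 dB

For uncorrelated sources the intensities add, so convert each level to linear form, sum, and take 10·log₁₀ of the total.
Σ 10^(L/10) = 10^(81/10) + 10^(67/10) + 10^(90/10) = 1.131e+09.
L_total = 10·log₁₀(1.131e+09) = 90.53 dB.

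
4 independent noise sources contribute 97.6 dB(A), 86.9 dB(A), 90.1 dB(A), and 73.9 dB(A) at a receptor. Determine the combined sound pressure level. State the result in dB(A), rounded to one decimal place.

98.6 dB(A)

For uncorrelated sources the intensities add, so convert each level to linear form, sum, and take 10·log₁₀ of the total.
Σ 10^(L/10) = 10^(97.6/10) + 10^(86.9/10) + 10^(90.1/10) + 10^(73.9/10) = 7.292e+09.
L_total = 10·log₁₀(7.292e+09) = 98.63 dB(A).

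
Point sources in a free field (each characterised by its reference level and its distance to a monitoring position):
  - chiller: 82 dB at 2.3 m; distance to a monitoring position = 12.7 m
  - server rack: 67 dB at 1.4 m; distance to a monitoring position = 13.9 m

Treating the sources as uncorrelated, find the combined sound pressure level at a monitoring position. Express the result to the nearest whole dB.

Apply inverse-square spreading to bring every level to the receiver, then sum 10^(L/10).
chiller: 82 − 20·log₁₀(12.7/2.3) = 82 − 14.84 = 67.16 dB.
server rack: 67 − 20·log₁₀(13.9/1.4) = 67 − 19.94 = 47.06 dB.
Σ 10^(L/10) = 5.249e+06 → L_total = 10·log₁₀(5.249e+06) = 67.20 dB.

67 dB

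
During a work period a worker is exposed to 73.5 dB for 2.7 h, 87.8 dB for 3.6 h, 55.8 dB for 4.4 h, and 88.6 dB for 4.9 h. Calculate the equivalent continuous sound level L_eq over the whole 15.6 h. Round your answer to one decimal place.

85.7 dB

Weight each interval's intensity by its duration and average over T = 15.6 h:
Σ tᵢ·10^(Lᵢ/10) = 2.7·10^(73.5/10) + 3.6·10^(87.8/10) + 4.4·10^(55.8/10) + 4.9·10^(88.6/10) = 5.781e+09.
L_eq = 10·log₁₀(5.781e+09/15.6) = 85.69 dB.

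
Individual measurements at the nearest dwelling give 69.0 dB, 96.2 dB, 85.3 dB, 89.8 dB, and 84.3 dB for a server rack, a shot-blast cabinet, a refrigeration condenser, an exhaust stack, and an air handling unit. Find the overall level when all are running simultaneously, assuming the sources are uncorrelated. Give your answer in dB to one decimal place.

For uncorrelated sources the intensities add, so convert each level to linear form, sum, and take 10·log₁₀ of the total.
Σ 10^(L/10) = 10^(69.0/10) + 10^(96.2/10) + 10^(85.3/10) + 10^(89.8/10) + 10^(84.3/10) = 5.740e+09.
L_total = 10·log₁₀(5.740e+09) = 97.59 dB.

97.6 dB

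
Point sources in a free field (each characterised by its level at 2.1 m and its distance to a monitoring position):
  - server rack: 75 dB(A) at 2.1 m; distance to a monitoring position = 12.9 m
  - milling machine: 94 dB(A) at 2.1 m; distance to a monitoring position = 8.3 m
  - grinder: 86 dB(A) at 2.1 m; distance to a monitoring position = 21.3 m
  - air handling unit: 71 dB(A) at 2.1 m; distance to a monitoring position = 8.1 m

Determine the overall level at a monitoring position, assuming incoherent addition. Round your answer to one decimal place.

Apply inverse-square spreading to bring every level to the receiver, then sum 10^(L/10).
server rack: 75 − 20·log₁₀(12.9/2.1) = 75 − 15.77 = 59.23 dB(A).
milling machine: 94 − 20·log₁₀(8.3/2.1) = 94 − 11.94 = 82.06 dB(A).
grinder: 86 − 20·log₁₀(21.3/2.1) = 86 − 20.12 = 65.88 dB(A).
air handling unit: 71 − 20·log₁₀(8.1/2.1) = 71 − 11.73 = 59.27 dB(A).
Σ 10^(L/10) = 1.664e+08 → L_total = 10·log₁₀(1.664e+08) = 82.21 dB(A).

82.2 dB(A)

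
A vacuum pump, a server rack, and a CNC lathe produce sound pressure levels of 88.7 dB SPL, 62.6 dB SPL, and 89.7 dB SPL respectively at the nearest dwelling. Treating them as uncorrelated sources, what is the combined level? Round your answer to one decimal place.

92.2 dB SPL

Incoherent sources combine by intensity addition: L_total = 10·log₁₀(Σ 10^(L_i/10)).
Σ 10^(L/10) = 10^(88.7/10) + 10^(62.6/10) + 10^(89.7/10) = 1.676e+09.
L_total = 10·log₁₀(1.676e+09) = 92.24 dB SPL.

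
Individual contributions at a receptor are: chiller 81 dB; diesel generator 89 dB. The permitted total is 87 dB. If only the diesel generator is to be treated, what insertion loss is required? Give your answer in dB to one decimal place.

The untreated sources together contribute 10^(81/10) = 1.259e+08, i.e. 81.00 dB.
To meet 87 dB overall, the treated diesel generator may contribute at most 10^(87/10) − 1.259e+08 = 3.753e+08, i.e. 85.74 dB.
So the diesel generator must be reduced from 89 to 85.74 dB: IL = 3.26 dB.

3.3 dB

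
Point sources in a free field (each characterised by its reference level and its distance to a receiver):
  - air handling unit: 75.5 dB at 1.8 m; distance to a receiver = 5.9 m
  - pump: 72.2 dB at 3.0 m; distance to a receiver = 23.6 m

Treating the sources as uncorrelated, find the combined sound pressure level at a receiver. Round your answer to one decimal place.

65.5 dB

First find each source's level at the receiver (point-source: −20·log₁₀(r/r_ref)), then combine on an intensity basis.
air handling unit: 75.5 − 20·log₁₀(5.9/1.8) = 75.5 − 10.31 = 65.19 dB.
pump: 72.2 − 20·log₁₀(23.6/3.0) = 72.2 − 17.92 = 54.28 dB.
Σ 10^(L/10) = 3.571e+06 → L_total = 10·log₁₀(3.571e+06) = 65.53 dB.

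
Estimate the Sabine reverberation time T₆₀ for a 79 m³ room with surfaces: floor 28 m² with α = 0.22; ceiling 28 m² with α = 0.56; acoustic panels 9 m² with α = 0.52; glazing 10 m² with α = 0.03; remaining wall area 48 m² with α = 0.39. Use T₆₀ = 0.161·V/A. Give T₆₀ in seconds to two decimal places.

Total absorption A = 28·0.22 + 28·0.56 + 9·0.52 + 10·0.03 + 48·0.39 = 45.54 m² sabins.
T₆₀ = 0.161·V/A = 0.161·79/45.54 = 0.279 s.

0.28 s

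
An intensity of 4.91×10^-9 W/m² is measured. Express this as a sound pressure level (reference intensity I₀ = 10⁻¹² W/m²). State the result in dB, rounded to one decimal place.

36.9 dB

Dividing by I₀ shifts the exponent by 12: I/I₀ = 4.91×10^3.
L = 10·(0.6911 + 3) = 36.91 dB.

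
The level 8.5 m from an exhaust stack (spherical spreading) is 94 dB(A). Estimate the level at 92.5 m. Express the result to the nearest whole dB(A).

73 dB(A)

Point-source attenuation: ΔL = 20·log₁₀(r₂/r₁) = 20·log₁₀(92.5/8.5) = 20.734 dB.
L₂ = 94 − 20·log₁₀(92.5/8.5) = 94 − 20.734 = 73.27 dB(A).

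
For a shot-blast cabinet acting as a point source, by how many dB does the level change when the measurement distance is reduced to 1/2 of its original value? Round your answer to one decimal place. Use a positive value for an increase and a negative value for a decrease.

+6.0 dB

A point source loses 6 dB per doubling of distance; generally ΔL = −20·log₁₀(r₂/r₁).
ΔL = −20·log₁₀(0.5) = +6.02 dB.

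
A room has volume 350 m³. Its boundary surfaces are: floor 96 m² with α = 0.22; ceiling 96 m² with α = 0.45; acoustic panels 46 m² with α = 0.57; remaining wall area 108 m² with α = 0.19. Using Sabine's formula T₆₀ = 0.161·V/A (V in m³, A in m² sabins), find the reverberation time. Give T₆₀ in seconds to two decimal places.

A = Σ Sᵢαᵢ = 96·0.22 + 96·0.45 + 46·0.57 + 108·0.19 = 111.06 m².
T₆₀ = 0.161 × 350 / 111.06 = 0.507 s.

0.51 s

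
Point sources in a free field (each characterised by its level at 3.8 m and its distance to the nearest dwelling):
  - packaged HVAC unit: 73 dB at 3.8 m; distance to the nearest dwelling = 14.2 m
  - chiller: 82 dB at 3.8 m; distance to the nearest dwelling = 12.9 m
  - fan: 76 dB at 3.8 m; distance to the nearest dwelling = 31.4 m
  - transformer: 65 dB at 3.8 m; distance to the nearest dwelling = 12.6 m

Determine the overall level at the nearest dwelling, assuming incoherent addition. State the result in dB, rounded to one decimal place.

72.1 dB

Propagate each source to the receiver with L = L_ref − 20·log₁₀(r/r_ref), then add intensities.
packaged HVAC unit: 73 − 20·log₁₀(14.2/3.8) = 73 − 11.45 = 61.55 dB.
chiller: 82 − 20·log₁₀(12.9/3.8) = 82 − 10.62 = 71.38 dB.
fan: 76 − 20·log₁₀(31.4/3.8) = 76 − 18.34 = 57.66 dB.
transformer: 65 − 20·log₁₀(12.6/3.8) = 65 − 10.41 = 54.59 dB.
Σ 10^(L/10) = 1.605e+07 → L_total = 10·log₁₀(1.605e+07) = 72.06 dB.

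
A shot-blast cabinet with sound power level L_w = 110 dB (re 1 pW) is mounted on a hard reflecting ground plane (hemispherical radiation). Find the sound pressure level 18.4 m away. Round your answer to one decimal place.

76.7 dB

L_p = L_w − 10·log₁₀(2π·r²) with r = 18.4 m.
2π·r² = 2127 m², 10·log₁₀ of that is 33.278 dB.
L_p = 110 − 33.278 = 76.72 dB.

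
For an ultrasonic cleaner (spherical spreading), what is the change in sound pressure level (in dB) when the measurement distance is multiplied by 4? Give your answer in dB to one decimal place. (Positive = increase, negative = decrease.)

Point-source spreading: ΔL = −20·log₁₀(r₂/r₁).
ΔL = −20·log₁₀(4) = -12.04 dB.

-12.0 dB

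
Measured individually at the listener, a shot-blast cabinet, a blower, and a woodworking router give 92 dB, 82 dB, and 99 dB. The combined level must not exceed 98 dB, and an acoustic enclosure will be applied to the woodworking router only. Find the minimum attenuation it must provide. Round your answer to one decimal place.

Fixed contribution from the other sources: Σ 10^(L/10) = 10^(92/10) + 10^(82/10) = 1.743e+09 (92.41 dB).
To meet 98 dB overall, the treated woodworking router may contribute at most 10^(98/10) − 1.743e+09 = 4.566e+09, i.e. 96.60 dB.
Required insertion loss = 99 − 96.60 = 2.40 dB.

2.4 dB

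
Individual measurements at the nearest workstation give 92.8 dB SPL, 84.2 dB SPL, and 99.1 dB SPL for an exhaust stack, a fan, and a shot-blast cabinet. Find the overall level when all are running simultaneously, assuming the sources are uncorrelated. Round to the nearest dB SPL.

100 dB SPL

Incoherent sources combine by intensity addition: L_total = 10·log₁₀(Σ 10^(L_i/10)).
Σ 10^(L/10) = 10^(92.8/10) + 10^(84.2/10) + 10^(99.1/10) = 1.030e+10.
L_total = 10·log₁₀(1.030e+10) = 100.13 dB SPL.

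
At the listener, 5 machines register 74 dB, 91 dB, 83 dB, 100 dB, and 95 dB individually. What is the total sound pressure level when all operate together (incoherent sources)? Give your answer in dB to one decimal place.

Incoherent sources combine by intensity addition: L_total = 10·log₁₀(Σ 10^(L_i/10)).
Σ 10^(L/10) = 10^(74/10) + 10^(91/10) + 10^(83/10) + 10^(100/10) + 10^(95/10) = 1.465e+10.
L_total = 10·log₁₀(1.465e+10) = 101.66 dB.

101.7 dB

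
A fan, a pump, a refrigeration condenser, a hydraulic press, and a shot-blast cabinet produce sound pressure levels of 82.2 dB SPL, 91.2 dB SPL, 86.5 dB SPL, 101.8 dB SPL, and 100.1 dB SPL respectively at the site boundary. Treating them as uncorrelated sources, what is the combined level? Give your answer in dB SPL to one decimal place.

For uncorrelated sources the intensities add, so convert each level to linear form, sum, and take 10·log₁₀ of the total.
Σ 10^(L/10) = 10^(82.2/10) + 10^(91.2/10) + 10^(86.5/10) + 10^(101.8/10) + 10^(100.1/10) = 2.730e+10.
L_total = 10·log₁₀(2.730e+10) = 104.36 dB SPL.

104.4 dB SPL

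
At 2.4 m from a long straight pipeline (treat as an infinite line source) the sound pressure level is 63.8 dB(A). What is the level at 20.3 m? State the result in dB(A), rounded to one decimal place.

54.5 dB(A)

Cylindrical spreading from a line source gives a 10·log₁₀(r₂/r₁) drop.
L₂ = 63.8 − 10·log₁₀(20.3/2.4) = 63.8 − 9.273 = 54.53 dB(A).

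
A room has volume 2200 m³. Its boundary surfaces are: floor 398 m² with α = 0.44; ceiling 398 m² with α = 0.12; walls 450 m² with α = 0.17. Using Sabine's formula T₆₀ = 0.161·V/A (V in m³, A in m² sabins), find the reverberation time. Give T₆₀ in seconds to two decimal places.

1.18 s

A = Σ Sᵢαᵢ = 398·0.44 + 398·0.12 + 450·0.17 = 299.38 m².
T₆₀ = 0.161 × 2200 / 299.38 = 1.183 s.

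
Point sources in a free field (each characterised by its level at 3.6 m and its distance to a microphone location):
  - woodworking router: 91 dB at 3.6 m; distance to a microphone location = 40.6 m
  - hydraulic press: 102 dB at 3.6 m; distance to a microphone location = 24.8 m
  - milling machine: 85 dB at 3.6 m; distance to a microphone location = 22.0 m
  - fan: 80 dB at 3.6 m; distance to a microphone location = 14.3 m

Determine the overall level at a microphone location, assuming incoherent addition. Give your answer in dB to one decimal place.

85.5 dB

Propagate each source to the receiver with L = L_ref − 20·log₁₀(r/r_ref), then add intensities.
woodworking router: 91 − 20·log₁₀(40.6/3.6) = 91 − 21.04 = 69.96 dB.
hydraulic press: 102 − 20·log₁₀(24.8/3.6) = 102 − 16.76 = 85.24 dB.
milling machine: 85 − 20·log₁₀(22.0/3.6) = 85 − 15.72 = 69.28 dB.
fan: 80 − 20·log₁₀(14.3/3.6) = 80 − 11.98 = 68.02 dB.
Σ 10^(L/10) = 3.587e+08 → L_total = 10·log₁₀(3.587e+08) = 85.55 dB.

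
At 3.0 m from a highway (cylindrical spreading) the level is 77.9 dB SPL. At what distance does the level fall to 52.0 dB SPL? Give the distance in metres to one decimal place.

The 25.9 dB drop corresponds to a distance ratio of 10^(25.9/10) for a line source.
r₂ = 3.0·10^((77.9−52.0)/10) = 3.0·10^(25.9/10) = 1167.14 m.

1167.1 m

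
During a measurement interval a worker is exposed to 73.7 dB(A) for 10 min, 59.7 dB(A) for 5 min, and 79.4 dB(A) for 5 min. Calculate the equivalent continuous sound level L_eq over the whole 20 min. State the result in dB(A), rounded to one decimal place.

Weight each interval's intensity by its duration and average over T = 20 min:
Σ tᵢ·10^(Lᵢ/10) = 10·10^(73.7/10) + 5·10^(59.7/10) + 5·10^(79.4/10) = 6.746e+08.
L_eq = 10·log₁₀(6.746e+08/20) = 75.28 dB(A).

75.3 dB(A)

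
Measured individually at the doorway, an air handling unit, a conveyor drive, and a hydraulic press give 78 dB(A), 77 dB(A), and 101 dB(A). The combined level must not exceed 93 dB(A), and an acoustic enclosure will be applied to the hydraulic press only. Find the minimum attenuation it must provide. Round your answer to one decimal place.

The untreated sources together contribute 10^(78/10) + 10^(77/10) = 1.132e+08, i.e. 80.54 dB(A).
The limit corresponds to 10^(93/10) = 1.995e+09; subtracting the fixed part leaves 1.882e+09 for the hydraulic press, i.e. 92.75 dB(A).
So the hydraulic press must be reduced from 101 to 92.75 dB(A): IL = 8.25 dB.

8.3 dB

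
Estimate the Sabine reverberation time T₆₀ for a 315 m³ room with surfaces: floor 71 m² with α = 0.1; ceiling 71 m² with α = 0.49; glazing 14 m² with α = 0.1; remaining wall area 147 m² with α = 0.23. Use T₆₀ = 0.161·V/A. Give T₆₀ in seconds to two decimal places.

0.66 s

Total absorption A = 71·0.1 + 71·0.49 + 14·0.1 + 147·0.23 = 77.10 m² sabins.
T₆₀ = 0.161·V/A = 0.161·315/77.10 = 0.658 s.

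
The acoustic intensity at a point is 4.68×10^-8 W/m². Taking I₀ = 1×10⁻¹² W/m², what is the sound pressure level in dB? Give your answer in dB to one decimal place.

46.7 dB

L = 10·log₁₀(I/I₀) = 10·log₁₀(4.68×10^-8/10⁻¹²) = 10·log₁₀(4.68×10^4).
L = 10·(0.6702 + 4) = 46.70 dB.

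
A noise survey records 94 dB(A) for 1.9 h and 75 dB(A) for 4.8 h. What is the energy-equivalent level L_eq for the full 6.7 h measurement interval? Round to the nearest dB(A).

Weight each interval's intensity by its duration and average over T = 6.7 h:
Σ tᵢ·10^(Lᵢ/10) = 1.9·10^(94/10) + 4.8·10^(75/10) = 4.924e+09.
L_eq = 10·log₁₀(4.924e+09/6.7) = 88.66 dB(A).

89 dB(A)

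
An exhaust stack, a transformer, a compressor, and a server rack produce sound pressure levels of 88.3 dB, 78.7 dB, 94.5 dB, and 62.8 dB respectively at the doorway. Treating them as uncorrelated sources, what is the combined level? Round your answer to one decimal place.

For uncorrelated sources the intensities add, so convert each level to linear form, sum, and take 10·log₁₀ of the total.
Σ 10^(L/10) = 10^(88.3/10) + 10^(78.7/10) + 10^(94.5/10) + 10^(62.8/10) = 3.571e+09.
L_total = 10·log₁₀(3.571e+09) = 95.53 dB.

95.5 dB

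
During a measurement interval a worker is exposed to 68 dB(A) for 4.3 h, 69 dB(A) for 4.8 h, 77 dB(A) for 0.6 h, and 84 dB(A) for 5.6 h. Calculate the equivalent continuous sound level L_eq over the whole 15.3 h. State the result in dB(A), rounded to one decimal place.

Weight each interval's intensity by its duration and average over T = 15.3 h:
Σ tᵢ·10^(Lᵢ/10) = 4.3·10^(68/10) + 4.8·10^(69/10) + 0.6·10^(77/10) + 5.6·10^(84/10) = 1.502e+09.
L_eq = 10·log₁₀(1.502e+09/15.3) = 79.92 dB(A).

79.9 dB(A)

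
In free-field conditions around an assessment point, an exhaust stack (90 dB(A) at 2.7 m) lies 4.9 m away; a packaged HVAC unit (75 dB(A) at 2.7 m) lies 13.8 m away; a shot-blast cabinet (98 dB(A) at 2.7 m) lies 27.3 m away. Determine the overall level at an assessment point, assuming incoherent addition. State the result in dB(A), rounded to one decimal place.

85.6 dB(A)

Propagate each source to the receiver with L = L_ref − 20·log₁₀(r/r_ref), then add intensities.
exhaust stack: 90 − 20·log₁₀(4.9/2.7) = 90 − 5.18 = 84.82 dB(A).
packaged HVAC unit: 75 − 20·log₁₀(13.8/2.7) = 75 − 14.17 = 60.83 dB(A).
shot-blast cabinet: 98 − 20·log₁₀(27.3/2.7) = 98 − 20.10 = 77.90 dB(A).
Σ 10^(L/10) = 3.666e+08 → L_total = 10·log₁₀(3.666e+08) = 85.64 dB(A).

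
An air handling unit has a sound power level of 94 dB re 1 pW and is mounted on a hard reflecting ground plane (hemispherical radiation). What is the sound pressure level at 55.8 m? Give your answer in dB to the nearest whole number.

51 dB

Free-field hemispherical radiation: L_p = L_w − 10·log₁₀(2π·r²), r = 55.8 m.
2π·r² = 1.956e+04 m², 10·log₁₀ of that is 42.914 dB.
L_p = 94 − 42.914 = 51.09 dB.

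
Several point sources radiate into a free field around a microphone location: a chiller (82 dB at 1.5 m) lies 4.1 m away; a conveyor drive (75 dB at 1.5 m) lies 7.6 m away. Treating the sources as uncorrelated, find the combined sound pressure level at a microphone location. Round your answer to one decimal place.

73.5 dB

Apply inverse-square spreading to bring every level to the receiver, then sum 10^(L/10).
chiller: 82 − 20·log₁₀(4.1/1.5) = 82 − 8.73 = 73.27 dB.
conveyor drive: 75 − 20·log₁₀(7.6/1.5) = 75 − 14.09 = 60.91 dB.
Σ 10^(L/10) = 2.245e+07 → L_total = 10·log₁₀(2.245e+07) = 73.51 dB.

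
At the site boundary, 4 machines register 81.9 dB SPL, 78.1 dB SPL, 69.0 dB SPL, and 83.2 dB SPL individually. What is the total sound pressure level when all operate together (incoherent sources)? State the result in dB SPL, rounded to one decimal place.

86.4 dB SPL

For uncorrelated sources the intensities add, so convert each level to linear form, sum, and take 10·log₁₀ of the total.
Σ 10^(L/10) = 10^(81.9/10) + 10^(78.1/10) + 10^(69.0/10) + 10^(83.2/10) = 4.363e+08.
L_total = 10·log₁₀(4.363e+08) = 86.40 dB SPL.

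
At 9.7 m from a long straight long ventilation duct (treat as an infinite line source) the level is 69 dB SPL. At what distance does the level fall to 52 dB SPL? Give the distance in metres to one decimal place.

486.2 m

Line-source spreading drops the level by 10·log₁₀(r₂/r₁); inverting, r₂/r₁ = 10^(ΔL/10).
r₂ = 9.7·10^((69−52)/10) = 9.7·10^(17.0/10) = 486.15 m.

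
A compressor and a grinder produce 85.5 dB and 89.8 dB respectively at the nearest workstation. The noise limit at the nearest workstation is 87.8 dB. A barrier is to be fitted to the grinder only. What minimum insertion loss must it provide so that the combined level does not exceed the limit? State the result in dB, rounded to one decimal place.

The untreated sources together contribute 10^(85.5/10) = 3.548e+08, i.e. 85.50 dB.
To meet 87.8 dB overall, the treated grinder may contribute at most 10^(87.8/10) − 3.548e+08 = 2.477e+08, i.e. 83.94 dB.
So the grinder must be reduced from 89.8 to 83.94 dB: IL = 5.86 dB.

5.9 dB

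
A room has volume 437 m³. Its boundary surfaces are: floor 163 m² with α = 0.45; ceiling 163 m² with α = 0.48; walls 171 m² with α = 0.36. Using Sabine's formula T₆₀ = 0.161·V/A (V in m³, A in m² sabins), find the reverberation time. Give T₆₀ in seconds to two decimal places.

0.33 s

A = Σ Sᵢαᵢ = 163·0.45 + 163·0.48 + 171·0.36 = 213.15 m².
T₆₀ = 0.161 × 437 / 213.15 = 0.330 s.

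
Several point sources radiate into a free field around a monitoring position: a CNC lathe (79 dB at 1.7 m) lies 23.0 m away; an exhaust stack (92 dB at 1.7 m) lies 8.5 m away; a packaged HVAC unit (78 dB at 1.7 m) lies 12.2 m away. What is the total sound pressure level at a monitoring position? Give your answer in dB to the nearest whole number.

78 dB

Apply inverse-square spreading to bring every level to the receiver, then sum 10^(L/10).
CNC lathe: 79 − 20·log₁₀(23.0/1.7) = 79 − 22.63 = 56.37 dB.
exhaust stack: 92 − 20·log₁₀(8.5/1.7) = 92 − 13.98 = 78.02 dB.
packaged HVAC unit: 78 − 20·log₁₀(12.2/1.7) = 78 − 17.12 = 60.88 dB.
Σ 10^(L/10) = 6.505e+07 → L_total = 10·log₁₀(6.505e+07) = 78.13 dB.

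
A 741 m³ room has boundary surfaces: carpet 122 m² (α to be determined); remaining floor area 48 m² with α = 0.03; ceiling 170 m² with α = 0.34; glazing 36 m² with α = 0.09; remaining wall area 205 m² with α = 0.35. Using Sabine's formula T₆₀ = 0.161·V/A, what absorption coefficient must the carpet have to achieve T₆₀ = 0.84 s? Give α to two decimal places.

Required total absorption A = 0.161·741/0.84 = 142.03 m².
Absorption from the other surfaces = 48·0.03 + 170·0.34 + 36·0.09 + 205·0.35 = 134.23 m², so the carpet must supply 7.79 m² over 122 m².
α = 7.79/122 = 0.064.

0.06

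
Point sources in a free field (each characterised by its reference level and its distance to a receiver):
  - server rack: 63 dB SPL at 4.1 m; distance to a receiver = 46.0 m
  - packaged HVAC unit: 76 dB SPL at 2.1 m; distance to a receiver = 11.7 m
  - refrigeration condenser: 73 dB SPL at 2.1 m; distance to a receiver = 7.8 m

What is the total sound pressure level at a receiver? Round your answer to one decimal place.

First find each source's level at the receiver (point-source: −20·log₁₀(r/r_ref)), then combine on an intensity basis.
server rack: 63 − 20·log₁₀(46.0/4.1) = 63 − 21.00 = 42.00 dB SPL.
packaged HVAC unit: 76 − 20·log₁₀(11.7/2.1) = 76 − 14.92 = 61.08 dB SPL.
refrigeration condenser: 73 − 20·log₁₀(7.8/2.1) = 73 − 11.40 = 61.60 dB SPL.
Σ 10^(L/10) = 2.745e+06 → L_total = 10·log₁₀(2.745e+06) = 64.38 dB SPL.

64.4 dB SPL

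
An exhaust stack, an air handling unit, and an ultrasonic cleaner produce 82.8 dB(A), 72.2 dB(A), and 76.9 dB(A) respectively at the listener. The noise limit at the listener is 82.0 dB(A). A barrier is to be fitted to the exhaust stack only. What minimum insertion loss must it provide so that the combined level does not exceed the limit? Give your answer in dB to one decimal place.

Fixed contribution from the other sources: Σ 10^(L/10) = 10^(72.2/10) + 10^(76.9/10) = 6.557e+07 (78.17 dB(A)).
The limit corresponds to 10^(82.0/10) = 1.585e+08; subtracting the fixed part leaves 9.292e+07 for the exhaust stack, i.e. 79.68 dB(A).
So the exhaust stack must be reduced from 82.8 to 79.68 dB(A): IL = 3.12 dB.

3.1 dB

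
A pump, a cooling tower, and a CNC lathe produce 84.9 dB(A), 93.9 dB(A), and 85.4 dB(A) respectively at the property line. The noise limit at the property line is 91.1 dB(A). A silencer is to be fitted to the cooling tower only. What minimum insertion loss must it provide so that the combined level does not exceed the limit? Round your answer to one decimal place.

The untreated sources together contribute 10^(84.9/10) + 10^(85.4/10) = 6.558e+08, i.e. 88.17 dB(A).
The limit corresponds to 10^(91.1/10) = 1.288e+09; subtracting the fixed part leaves 6.325e+08 for the cooling tower, i.e. 88.01 dB(A).
Required insertion loss = 93.9 − 88.01 = 5.89 dB.

5.9 dB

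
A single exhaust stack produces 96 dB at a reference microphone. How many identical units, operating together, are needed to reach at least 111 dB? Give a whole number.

The shortfall is 111 − 96 = 15.0 dB, and N units add 10·log₁₀ N, so need 10·log₁₀ N ≥ 15.0.
N ≥ 10^(15.0/10) = 31.623, so N = 32.

32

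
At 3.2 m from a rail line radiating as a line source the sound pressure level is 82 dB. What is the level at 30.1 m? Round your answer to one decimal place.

72.3 dB

Line-source attenuation: ΔL = 10·log₁₀(r₂/r₁) = 10·log₁₀(30.1/3.2) = 9.734 dB.
L₂ = 82 − 10·log₁₀(30.1/3.2) = 82 − 9.734 = 72.27 dB.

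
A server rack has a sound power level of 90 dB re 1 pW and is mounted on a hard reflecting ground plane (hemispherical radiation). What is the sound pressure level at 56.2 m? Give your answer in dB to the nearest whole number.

L_p = L_w − 10·log₁₀(2π·r²) with r = 56.2 m.
2π·r² = 1.985e+04 m², 10·log₁₀ of that is 42.977 dB.
L_p = 90 − 42.977 = 47.02 dB.

47 dB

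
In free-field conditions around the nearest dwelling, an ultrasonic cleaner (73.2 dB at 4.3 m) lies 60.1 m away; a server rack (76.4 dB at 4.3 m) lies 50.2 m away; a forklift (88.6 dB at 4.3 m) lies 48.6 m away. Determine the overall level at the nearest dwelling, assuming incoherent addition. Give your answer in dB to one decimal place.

Propagate each source to the receiver with L = L_ref − 20·log₁₀(r/r_ref), then add intensities.
ultrasonic cleaner: 73.2 − 20·log₁₀(60.1/4.3) = 73.2 − 22.91 = 50.29 dB.
server rack: 76.4 − 20·log₁₀(50.2/4.3) = 76.4 − 21.34 = 55.06 dB.
forklift: 88.6 − 20·log₁₀(48.6/4.3) = 88.6 − 21.06 = 67.54 dB.
Σ 10^(L/10) = 6.098e+06 → L_total = 10·log₁₀(6.098e+06) = 67.85 dB.

67.9 dB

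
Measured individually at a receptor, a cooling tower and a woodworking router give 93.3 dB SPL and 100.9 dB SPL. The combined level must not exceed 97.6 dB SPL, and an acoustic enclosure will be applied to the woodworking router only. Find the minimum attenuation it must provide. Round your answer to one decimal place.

Everything except the woodworking router sums to 10^(93.3/10) = 2.138e+09 in linear terms, 93.30 dB SPL.
The limit corresponds to 10^(97.6/10) = 5.754e+09; subtracting the fixed part leaves 3.616e+09 for the woodworking router, i.e. 95.58 dB SPL.
So the woodworking router must be reduced from 100.9 to 95.58 dB SPL: IL = 5.32 dB.

5.3 dB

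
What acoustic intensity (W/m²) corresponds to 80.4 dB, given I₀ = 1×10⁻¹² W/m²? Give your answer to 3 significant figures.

0.000110 W/m²

I/I₀ = 10^(80.4/10) = 1.096e+08, so I = 1.096e+08 × 10⁻¹² W/m².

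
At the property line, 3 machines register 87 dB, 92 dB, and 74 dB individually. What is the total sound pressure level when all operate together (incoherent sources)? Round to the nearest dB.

93 dB

For uncorrelated sources the intensities add, so convert each level to linear form, sum, and take 10·log₁₀ of the total.
Σ 10^(L/10) = 10^(87/10) + 10^(92/10) + 10^(74/10) = 2.111e+09.
L_total = 10·log₁₀(2.111e+09) = 93.25 dB.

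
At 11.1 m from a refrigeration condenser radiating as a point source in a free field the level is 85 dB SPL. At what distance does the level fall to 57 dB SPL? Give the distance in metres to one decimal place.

278.8 m

Point-source spreading drops the level by 20·log₁₀(r₂/r₁); inverting, r₂/r₁ = 10^(ΔL/20).
r₂ = 11.1·10^((85−57)/20) = 11.1·10^(28.0/20) = 278.82 m.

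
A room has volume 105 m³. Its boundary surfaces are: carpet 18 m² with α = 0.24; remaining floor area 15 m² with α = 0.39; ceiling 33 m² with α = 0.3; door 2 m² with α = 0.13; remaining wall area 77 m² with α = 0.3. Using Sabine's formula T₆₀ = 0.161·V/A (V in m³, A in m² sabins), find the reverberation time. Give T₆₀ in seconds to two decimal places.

0.39 s

A = Σ Sᵢαᵢ = 18·0.24 + 15·0.39 + 33·0.3 + 2·0.13 + 77·0.3 = 43.43 m².
T₆₀ = 0.161·V/A = 0.161·105/43.43 = 0.389 s.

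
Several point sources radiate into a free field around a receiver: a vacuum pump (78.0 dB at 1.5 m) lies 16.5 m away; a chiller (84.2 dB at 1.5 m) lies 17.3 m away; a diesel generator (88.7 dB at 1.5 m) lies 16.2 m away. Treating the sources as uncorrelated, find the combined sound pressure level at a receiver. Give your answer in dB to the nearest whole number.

Apply inverse-square spreading to bring every level to the receiver, then sum 10^(L/10).
vacuum pump: 78.0 − 20·log₁₀(16.5/1.5) = 78.0 − 20.83 = 57.17 dB.
chiller: 84.2 − 20·log₁₀(17.3/1.5) = 84.2 − 21.24 = 62.96 dB.
diesel generator: 88.7 − 20·log₁₀(16.2/1.5) = 88.7 − 20.67 = 68.03 dB.
Σ 10^(L/10) = 8.854e+06 → L_total = 10·log₁₀(8.854e+06) = 69.47 dB.

69 dB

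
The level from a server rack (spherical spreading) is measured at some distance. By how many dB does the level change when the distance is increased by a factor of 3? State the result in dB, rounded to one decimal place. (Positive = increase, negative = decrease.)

-9.5 dB

A point source loses 6 dB per doubling of distance; generally ΔL = −20·log₁₀(r₂/r₁).
ΔL = −20·log₁₀(3) = -9.54 dB.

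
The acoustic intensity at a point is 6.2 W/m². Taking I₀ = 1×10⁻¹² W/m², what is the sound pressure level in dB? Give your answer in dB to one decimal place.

I/I₀ = 6.2/10⁻¹² = 6.2×10^12, and L = 10·log₁₀(I/I₀).
L = 10·(0.7924 + 12) = 127.92 dB.

127.9 dB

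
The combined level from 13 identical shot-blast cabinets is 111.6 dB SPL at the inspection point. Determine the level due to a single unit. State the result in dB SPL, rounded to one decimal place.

100.5 dB SPL

For N identical incoherent sources L_total = L₁ + 10·log₁₀ N, so L₁ = 111.6 − 10·log₁₀(13) = 111.6 − 11.139.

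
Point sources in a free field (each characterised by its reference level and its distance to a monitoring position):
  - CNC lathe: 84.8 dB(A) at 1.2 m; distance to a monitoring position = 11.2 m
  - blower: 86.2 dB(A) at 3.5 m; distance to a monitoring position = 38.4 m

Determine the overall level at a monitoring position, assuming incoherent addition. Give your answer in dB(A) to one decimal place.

68.4 dB(A)

Apply inverse-square spreading to bring every level to the receiver, then sum 10^(L/10).
CNC lathe: 84.8 − 20·log₁₀(11.2/1.2) = 84.8 − 19.40 = 65.40 dB(A).
blower: 86.2 − 20·log₁₀(38.4/3.5) = 86.2 − 20.81 = 65.39 dB(A).
Σ 10^(L/10) = 6.930e+06 → L_total = 10·log₁₀(6.930e+06) = 68.41 dB(A).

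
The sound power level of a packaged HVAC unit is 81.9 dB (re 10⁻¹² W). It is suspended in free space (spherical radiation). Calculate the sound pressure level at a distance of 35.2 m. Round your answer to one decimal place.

L_p = L_w − 10·log₁₀(4π·r²) with r = 35.2 m.
4π·r² = 1.557e+04 m², 10·log₁₀ of that is 41.923 dB.
L_p = 81.9 − 41.923 = 39.98 dB.

40.0 dB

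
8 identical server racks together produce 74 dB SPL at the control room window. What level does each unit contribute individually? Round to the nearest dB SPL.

65 dB SPL

Dividing the total intensity by 8 lowers the level by 10·log₁₀ 8 = 9.031 dB: L₁ = 74 − 9.031.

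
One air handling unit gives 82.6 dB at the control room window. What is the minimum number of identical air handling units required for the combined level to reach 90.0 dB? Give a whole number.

Need L₁ + 10·log₁₀ N ≥ 90.0, i.e. log₁₀ N ≥ 0.74.
N ≥ 10^(7.4/10) = 5.495, so N = 6.

6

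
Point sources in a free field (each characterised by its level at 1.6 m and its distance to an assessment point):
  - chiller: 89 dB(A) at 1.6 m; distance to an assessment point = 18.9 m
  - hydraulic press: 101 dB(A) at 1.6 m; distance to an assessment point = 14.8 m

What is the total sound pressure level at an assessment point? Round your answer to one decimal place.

81.8 dB(A)

Apply inverse-square spreading to bring every level to the receiver, then sum 10^(L/10).
chiller: 89 − 20·log₁₀(18.9/1.6) = 89 − 21.45 = 67.55 dB(A).
hydraulic press: 101 − 20·log₁₀(14.8/1.6) = 101 − 19.32 = 81.68 dB(A).
Σ 10^(L/10) = 1.528e+08 → L_total = 10·log₁₀(1.528e+08) = 81.84 dB(A).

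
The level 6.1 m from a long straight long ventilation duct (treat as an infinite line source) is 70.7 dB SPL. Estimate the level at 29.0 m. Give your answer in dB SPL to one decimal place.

63.9 dB SPL

Cylindrical spreading from a line source gives a 10·log₁₀(r₂/r₁) drop.
L₂ = 70.7 − 10·log₁₀(29.0/6.1) = 70.7 − 6.771 = 63.93 dB SPL.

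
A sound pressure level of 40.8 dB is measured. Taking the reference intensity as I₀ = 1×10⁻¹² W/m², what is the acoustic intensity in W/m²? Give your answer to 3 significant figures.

I/I₀ = 10^(40.8/10) = 1.202e+04, so I = 1.202e+04 × 10⁻¹² W/m².

1.20e-08 W/m²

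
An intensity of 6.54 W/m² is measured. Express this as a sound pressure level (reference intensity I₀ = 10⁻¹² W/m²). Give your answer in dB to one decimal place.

Dividing by I₀ shifts the exponent by 12: I/I₀ = 6.54×10^12.
L = 10·(0.8156 + 12) = 128.16 dB.

128.2 dB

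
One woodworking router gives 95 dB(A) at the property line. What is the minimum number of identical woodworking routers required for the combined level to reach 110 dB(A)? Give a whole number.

32

Need L₁ + 10·log₁₀ N ≥ 110, i.e. log₁₀ N ≥ 1.50.
N ≥ 10^(15.0/10) = 31.623, so N = 32.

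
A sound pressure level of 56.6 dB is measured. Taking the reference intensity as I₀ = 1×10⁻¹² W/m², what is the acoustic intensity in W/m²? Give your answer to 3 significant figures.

4.57e-07 W/m²

I/I₀ = 10^(56.6/10) = 4.571e+05, so I = 4.571e+05 × 10⁻¹² W/m².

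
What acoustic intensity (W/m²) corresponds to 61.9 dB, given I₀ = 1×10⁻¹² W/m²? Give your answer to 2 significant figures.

1.5e-06 W/m²

I/I₀ = 10^(61.9/10) = 1.549e+06, so I = 1.549e+06 × 10⁻¹² W/m².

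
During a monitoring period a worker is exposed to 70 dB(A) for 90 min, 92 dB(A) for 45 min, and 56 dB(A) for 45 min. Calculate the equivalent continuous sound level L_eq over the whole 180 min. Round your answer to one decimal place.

L_eq = 10·log₁₀[(1/T)·Σ tᵢ·10^(Lᵢ/10)] with T = 180 min.
Σ tᵢ·10^(Lᵢ/10) = 90·10^(70/10) + 45·10^(92/10) + 45·10^(56/10) = 7.224e+10.
L_eq = 10·log₁₀(7.224e+10/180) = 86.03 dB(A).

86.0 dB(A)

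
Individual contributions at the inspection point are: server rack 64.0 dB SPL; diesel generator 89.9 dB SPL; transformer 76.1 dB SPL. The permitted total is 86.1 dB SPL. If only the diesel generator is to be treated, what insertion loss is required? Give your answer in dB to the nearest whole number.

The untreated sources together contribute 10^(64.0/10) + 10^(76.1/10) = 4.325e+07, i.e. 76.36 dB SPL.
To meet 86.1 dB SPL overall, the treated diesel generator may contribute at most 10^(86.1/10) − 4.325e+07 = 3.641e+08, i.e. 85.61 dB SPL.
So the diesel generator must be reduced from 89.9 to 85.61 dB SPL: IL = 4.29 dB.

4 dB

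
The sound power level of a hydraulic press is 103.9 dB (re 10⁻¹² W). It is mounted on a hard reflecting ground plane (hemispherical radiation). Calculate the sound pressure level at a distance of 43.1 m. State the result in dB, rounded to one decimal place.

63.2 dB

The power spreads over a hemisphere of area 2π·r², so L_p = L_w − 10·log₁₀(2π·r²).
2π·r² = 1.167e+04 m², 10·log₁₀ of that is 40.671 dB.
L_p = 103.9 − 40.671 = 63.23 dB.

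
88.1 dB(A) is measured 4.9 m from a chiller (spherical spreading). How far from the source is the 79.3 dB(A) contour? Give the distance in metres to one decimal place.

13.5 m

The 8.8 dB drop corresponds to a distance ratio of 10^(8.8/20) for a point source.
r₂ = 4.9·10^((88.1−79.3)/20) = 4.9·10^(8.8/20) = 13.50 m.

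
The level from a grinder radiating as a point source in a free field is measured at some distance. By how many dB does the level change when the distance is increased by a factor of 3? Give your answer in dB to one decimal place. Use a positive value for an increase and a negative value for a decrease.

-9.5 dB

With spherical spreading the level changes by −20·log₁₀(r₂/r₁).
ΔL = −20·log₁₀(3) = -9.54 dB.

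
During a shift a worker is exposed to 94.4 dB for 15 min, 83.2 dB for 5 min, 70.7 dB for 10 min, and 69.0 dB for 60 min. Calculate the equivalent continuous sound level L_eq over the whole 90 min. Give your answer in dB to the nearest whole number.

87 dB

Weight each interval's intensity by its duration and average over T = 90 min:
Σ tᵢ·10^(Lᵢ/10) = 15·10^(94.4/10) + 5·10^(83.2/10) + 10·10^(70.7/10) + 60·10^(69.0/10) = 4.295e+10.
L_eq = 10·log₁₀(4.295e+10/90) = 86.79 dB.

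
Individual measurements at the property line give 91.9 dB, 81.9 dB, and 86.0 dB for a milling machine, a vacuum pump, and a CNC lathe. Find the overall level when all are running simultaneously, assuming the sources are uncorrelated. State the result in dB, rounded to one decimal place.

For uncorrelated sources the intensities add, so convert each level to linear form, sum, and take 10·log₁₀ of the total.
Σ 10^(L/10) = 10^(91.9/10) + 10^(81.9/10) + 10^(86.0/10) = 2.102e+09.
L_total = 10·log₁₀(2.102e+09) = 93.23 dB.

93.2 dB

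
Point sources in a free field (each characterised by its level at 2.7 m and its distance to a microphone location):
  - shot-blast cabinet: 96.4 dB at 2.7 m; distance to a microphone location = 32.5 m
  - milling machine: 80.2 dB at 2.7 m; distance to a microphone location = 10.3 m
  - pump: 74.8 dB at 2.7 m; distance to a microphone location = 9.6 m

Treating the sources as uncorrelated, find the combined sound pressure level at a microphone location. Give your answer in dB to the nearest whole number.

76 dB

First find each source's level at the receiver (point-source: −20·log₁₀(r/r_ref)), then combine on an intensity basis.
shot-blast cabinet: 96.4 − 20·log₁₀(32.5/2.7) = 96.4 − 21.61 = 74.79 dB.
milling machine: 80.2 − 20·log₁₀(10.3/2.7) = 80.2 − 11.63 = 68.57 dB.
pump: 74.8 − 20·log₁₀(9.6/2.7) = 74.8 − 11.02 = 63.78 dB.
Σ 10^(L/10) = 3.971e+07 → L_total = 10·log₁₀(3.971e+07) = 75.99 dB.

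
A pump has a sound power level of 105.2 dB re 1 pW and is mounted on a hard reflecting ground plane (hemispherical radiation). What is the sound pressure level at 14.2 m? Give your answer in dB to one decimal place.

74.2 dB

The power spreads over a hemisphere of area 2π·r², so L_p = L_w − 10·log₁₀(2π·r²).
2π·r² = 1267 m², 10·log₁₀ of that is 31.028 dB.
L_p = 105.2 − 31.028 = 74.17 dB.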